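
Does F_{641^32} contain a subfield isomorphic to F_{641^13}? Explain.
No: F_{641^13} is not a subfield of F_{641^32}

F_{p^m} embeds in F_{p^n} iff m | n. Here 13 ∤ 32 (since 32 = 2·13 + 6 with remainder 6 ≠ 0), so F_{641^13} is not a subfield of F_{641^32}. Equivalently: if it were, the tower law would give 13 = [F_{641^13}:F_641] dividing [F_{641^32}:F_641] = 32, contradiction.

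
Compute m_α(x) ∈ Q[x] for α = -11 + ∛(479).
m_α(x) = x^3 + 33x^2 + 363x + 852

Set β = α + 11 = ∛(479), so β^3 = 479. Then (α + 11)^3 - 479 = 0, i.e. α is a root of g(x) = (x + 11)^3 - 479 = x^3 + 33x^2 + 363x + 852. Since g(x) = h(x + 11) where h(x) = x^3 - 479, and h is irreducible over Q (because 479 is not a perfect cube, so h has no rational root, and a monic cubic with no rational root is irreducible), g is also irreducible (irreducibility is preserved under the substitution x → x + 11). Hence m_α(x) = x^3 + 33x^2 + 363x + 852.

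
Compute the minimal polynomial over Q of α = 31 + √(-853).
m_α(x) = x^2 - 62x + 1814

From α - 31 = √(-853), squaring gives (α - 31)^2 = -853, i.e. α^2 - 62α + 961 = -853, so α^2 - 62α + 1814 = 0. The discriminant of x^2 - 62x + 1814 is (-62)^2 - 4·(1814) = 3844 - 7256 = -3412, and 4·(-853) is not a perfect square in Q since -853 is squarefree and ≠ 1. Hence x^2 - 62x + 1814 is irreducible over Q and is the minimal polynomial of α.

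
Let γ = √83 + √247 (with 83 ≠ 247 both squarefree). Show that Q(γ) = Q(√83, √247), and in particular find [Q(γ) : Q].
[Q(γ) : Q] = 4 (equivalently, Q(γ) = Q(√83, √247))

Obviously Q(γ) ⊆ Q(√83, √247), and [Q(√83, √247):Q] = 4 (since 83, 247 are distinct squarefree integers > 1 with 20501 not a perfect square). To show equality we compute the minimal polynomial of γ. From γ = √83 + √247: γ^2 = 83 + 2√(20501) + 247 = 330 + 2√(20501), so γ^2 - 330 = 2√(20501); squaring, (γ^2 - 330)^2 = 4·20501, i.e. γ^4 - 660γ^2 + 108900 - 82004 = 0, i.e. γ^4 - 660γ^2 + 26896 = 0. So γ is a root of x^4 - 660x^2 + 26896. This polynomial is irreducible over Q: it has no rational root (each ±√83 ± √247 is irrational), and any factorization into two quadratics over Q would force √(20501) ∈ Q (pairing opposite roots) or √83, √247 ∈ Q (other pairings), all impossible. Hence [Q(γ):Q] = 4 = [Q(√83, √247):Q], so Q(γ) = Q(√83, √247).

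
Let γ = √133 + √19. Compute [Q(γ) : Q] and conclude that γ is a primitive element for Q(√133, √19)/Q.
[Q(γ) : Q] = 4 (equivalently, Q(γ) = Q(√133, √19))

Obviously Q(γ) ⊆ Q(√133, √19), and [Q(√133, √19):Q] = 4 (since 133, 19 are distinct squarefree integers > 1 with 2527 not a perfect square). To show equality we compute the minimal polynomial of γ. From γ = √133 + √19: γ^2 = 133 + 2√(2527) + 19 = 152 + 2√(2527), so γ^2 - 152 = 2√(2527); squaring, (γ^2 - 152)^2 = 4·2527, i.e. γ^4 - 304γ^2 + 23104 - 10108 = 0, i.e. γ^4 - 304γ^2 + 12996 = 0. So γ is a root of x^4 - 304x^2 + 12996. This polynomial is irreducible over Q: it has no rational root (each ±√133 ± √19 is irrational), and any factorization into two quadratics over Q would force √(2527) ∈ Q (pairing opposite roots) or √133, √19 ∈ Q (other pairings), all impossible. Hence [Q(γ):Q] = 4 = [Q(√133, √19):Q], so Q(γ) = Q(√133, √19).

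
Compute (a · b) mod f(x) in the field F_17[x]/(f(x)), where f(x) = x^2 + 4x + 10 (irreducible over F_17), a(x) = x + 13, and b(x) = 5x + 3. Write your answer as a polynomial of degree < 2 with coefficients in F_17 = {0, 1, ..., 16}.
a · b ≡ 14x + 6 (mod f(x))

Multiply in F_17[x]: a(x)·b(x) = (x + 13)·(5x + 3) = 5x^2 + 5. This has degree ≥ 2, so divide by f(x) over F_17: 5x^2 + 5 = (5)·(x^2 + 4x + 10) + (14x + 6). Hence a·b ≡ 14x + 6 (mod f). (F_17[x]/(f) is a field with 17^2 = 289 elements since f is irreducible of degree 2.)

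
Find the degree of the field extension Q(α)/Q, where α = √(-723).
[Q(α):Q] = 2

[Q(α):Q] equals the degree of the minimal polynomial of α. Here α^2 = -723 and x^2 + 723 is irreducible (d = -723 is squarefree, ≠ 1, hence not a square), so deg(m_α) = 2. Thus [Q(α):Q] = 2.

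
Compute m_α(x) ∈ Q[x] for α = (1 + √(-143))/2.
m_α(x) = x^2 - x + 36

From 2α - 1 = √(-143), squaring gives (2α - 1)^2 = -143, i.e. 4α^2 - 4α + 1 = -143, so α^2 - α + (1 + 143)/4 = 0. Since -143 ≡ 1 (mod 4), (1 + 143)/4 = 36 ∈ Z. The polynomial x^2 - x + 36 has discriminant 1 - 4·(36) = -143, which is not a perfect square in Q (d = -143 is squarefree and ≠ 1), so x^2 - x + 36 is irreducible over Q. It is the minimal polynomial of α.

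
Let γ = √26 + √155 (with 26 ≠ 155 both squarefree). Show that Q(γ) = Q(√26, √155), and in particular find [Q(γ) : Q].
[Q(γ) : Q] = 4 (equivalently, Q(γ) = Q(√26, √155))

Obviously Q(γ) ⊆ Q(√26, √155), and [Q(√26, √155):Q] = 4 (since 26, 155 are distinct squarefree integers > 1 with 4030 not a perfect square). To show equality we compute the minimal polynomial of γ. From γ = √26 + √155: γ^2 = 26 + 2√(4030) + 155 = 181 + 2√(4030), so γ^2 - 181 = 2√(4030); squaring, (γ^2 - 181)^2 = 4·4030, i.e. γ^4 - 362γ^2 + 32761 - 16120 = 0, i.e. γ^4 - 362γ^2 + 16641 = 0. So γ is a root of x^4 - 362x^2 + 16641. This polynomial is irreducible over Q: it has no rational root (each ±√26 ± √155 is irrational), and any factorization into two quadratics over Q would force √(4030) ∈ Q (pairing opposite roots) or √26, √155 ∈ Q (other pairings), all impossible. Hence [Q(γ):Q] = 4 = [Q(√26, √155):Q], so Q(γ) = Q(√26, √155).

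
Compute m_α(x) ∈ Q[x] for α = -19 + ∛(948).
m_α(x) = x^3 + 57x^2 + 1083x + 5911

Set β = α + 19 = ∛(948), so β^3 = 948. Then (α + 19)^3 - 948 = 0, i.e. α is a root of g(x) = (x + 19)^3 - 948 = x^3 + 57x^2 + 1083x + 5911. Since g(x) = h(x + 19) where h(x) = x^3 - 948, and h is irreducible over Q (because 948 is not a perfect cube, so h has no rational root, and a monic cubic with no rational root is irreducible), g is also irreducible (irreducibility is preserved under the substitution x → x + 19). Hence m_α(x) = x^3 + 57x^2 + 1083x + 5911.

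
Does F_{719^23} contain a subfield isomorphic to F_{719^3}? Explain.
No: F_{719^3} is not a subfield of F_{719^23}

F_{p^m} embeds in F_{p^n} iff m | n. Here 3 ∤ 23 (since 23 = 7·3 + 2 with remainder 2 ≠ 0), so F_{719^3} is not a subfield of F_{719^23}. Equivalently: if it were, the tower law would give 3 = [F_{719^3}:F_719] dividing [F_{719^23}:F_719] = 23, contradiction.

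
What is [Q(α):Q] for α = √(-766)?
[Q(α):Q] = 2

[Q(α):Q] equals the degree of the minimal polynomial of α. Here α^2 = -766 and x^2 + 766 is irreducible (d = -766 is squarefree, ≠ 1, hence not a square), so deg(m_α) = 2. Thus [Q(α):Q] = 2.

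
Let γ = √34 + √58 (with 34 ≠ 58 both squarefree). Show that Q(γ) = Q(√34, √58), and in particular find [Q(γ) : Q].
[Q(γ) : Q] = 4 (equivalently, Q(γ) = Q(√34, √58))

Obviously Q(γ) ⊆ Q(√34, √58), and [Q(√34, √58):Q] = 4 (since 34, 58 are distinct squarefree integers > 1 with 1972 not a perfect square). To show equality we compute the minimal polynomial of γ. From γ = √34 + √58: γ^2 = 34 + 2√(1972) + 58 = 92 + 2√(1972), so γ^2 - 92 = 2√(1972); squaring, (γ^2 - 92)^2 = 4·1972, i.e. γ^4 - 184γ^2 + 8464 - 7888 = 0, i.e. γ^4 - 184γ^2 + 576 = 0. So γ is a root of x^4 - 184x^2 + 576. This polynomial is irreducible over Q: it has no rational root (each ±√34 ± √58 is irrational), and any factorization into two quadratics over Q would force √(1972) ∈ Q (pairing opposite roots) or √34, √58 ∈ Q (other pairings), all impossible. Hence [Q(γ):Q] = 4 = [Q(√34, √58):Q], so Q(γ) = Q(√34, √58).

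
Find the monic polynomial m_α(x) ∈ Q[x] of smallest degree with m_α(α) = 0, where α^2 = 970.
m_α(x) = x^2 - 970

α satisfies α^2 - 970 = 0, so x^2 - 970 annihilates α. Since d = 970 is squarefree and ≠ 1, it is not a perfect square in Q, so x^2 - 970 has no rational root and is therefore irreducible over Q (a degree-2 polynomial over a field is irreducible iff it has no root). Hence m_α(x) = x^2 - 970.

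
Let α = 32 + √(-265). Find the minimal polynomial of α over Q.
m_α(x) = x^2 - 64x + 1289

From α - 32 = √(-265), squaring gives (α - 32)^2 = -265, i.e. α^2 - 64α + 1024 = -265, so α^2 - 64α + 1289 = 0. The discriminant of x^2 - 64x + 1289 is (-64)^2 - 4·(1289) = 4096 - 5156 = -1060, and 4·(-265) is not a perfect square in Q since -265 is squarefree and ≠ 1. Hence x^2 - 64x + 1289 is irreducible over Q and is the minimal polynomial of α.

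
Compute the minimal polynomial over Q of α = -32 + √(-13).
m_α(x) = x^2 + 64x + 1037

From α + 32 = √(-13), squaring gives (α + 32)^2 = -13, i.e. α^2 + 64α + 1024 = -13, so α^2 + 64α + 1037 = 0. The discriminant of x^2 + 64x + 1037 is (64)^2 - 4·(1037) = 4096 - 4148 = -52, and 4·(-13) is not a perfect square in Q since -13 is squarefree and ≠ 1. Hence x^2 + 64x + 1037 is irreducible over Q and is the minimal polynomial of α.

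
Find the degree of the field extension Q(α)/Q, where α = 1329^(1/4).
[Q(α):Q] = 4

α is a root of x^4 - 1329. By Eisenstein's criterion at the prime p = 3 (which divides the constant term 1329 but p^2 = 9 does not, since 1329 is squarefree), x^4 - 1329 is irreducible over Q. Hence [Q(α):Q] = 4.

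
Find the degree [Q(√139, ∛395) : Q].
[Q(√139, ∛395) : Q] = 6

Let L = Q(√139, ∛395). Since Q(√139) ⊂ L and [Q(√139):Q] = 2, the tower law gives 2 | [L:Q]. Likewise Q(∛395) ⊂ L with [Q(∛395):Q] = 3 (because 395 is not a perfect cube), so 3 | [L:Q]. As gcd(2,3) = 1, [L:Q] is divisible by 6. Conversely L is generated over Q by √139 and ∛395, so [L:Q] ≤ 2·3 = 6. Therefore [Q(√139, ∛395) : Q] = 6.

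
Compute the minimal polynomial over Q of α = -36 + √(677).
m_α(x) = x^2 + 72x + 619

From α + 36 = √(677), squaring gives (α + 36)^2 = 677, i.e. α^2 + 72α + 1296 = 677, so α^2 + 72α + 619 = 0. The discriminant of x^2 + 72x + 619 is (72)^2 - 4·(619) = 5184 - 2476 = 2708, and 4·(677) is not a perfect square in Q since 677 is squarefree and ≠ 1. Hence x^2 + 72x + 619 is irreducible over Q and is the minimal polynomial of α.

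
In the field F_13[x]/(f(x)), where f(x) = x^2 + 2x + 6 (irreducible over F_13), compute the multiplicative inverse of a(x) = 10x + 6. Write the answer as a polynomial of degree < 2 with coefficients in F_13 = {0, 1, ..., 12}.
a(x)^(-1) ≡ 9x + 10 (mod f(x))

Since f is irreducible over F_13, F_13[x]/(f) is a field and a(x) ≠ 0 has an inverse. Apply the extended Euclidean algorithm to f(x) and a(x) in F_13[x]: f(x) = (4x + 3)·a(x) + (1). The last nonzero remainder is the constant 1 = gcd(f, a) in F_13. Back-substituting through the division chain expresses 1 = s(x)·a(x) + t(x)·f(x) with s(x) ≡ 9x + 10 (mod f), so a(x)^(-1) ≡ s(x) = 9x + 10 (mod f). Check: (10x + 6)·(9x + 10) = 12x^2 + 11x + 8 ≡ 1 (mod x^2 + 2x + 6).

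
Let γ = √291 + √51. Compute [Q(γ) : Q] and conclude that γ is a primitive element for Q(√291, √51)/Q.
[Q(γ) : Q] = 4 (equivalently, Q(γ) = Q(√291, √51))

Obviously Q(γ) ⊆ Q(√291, √51), and [Q(√291, √51):Q] = 4 (since 291, 51 are distinct squarefree integers > 1 with 14841 not a perfect square). To show equality we compute the minimal polynomial of γ. From γ = √291 + √51: γ^2 = 291 + 2√(14841) + 51 = 342 + 2√(14841), so γ^2 - 342 = 2√(14841); squaring, (γ^2 - 342)^2 = 4·14841, i.e. γ^4 - 684γ^2 + 116964 - 59364 = 0, i.e. γ^4 - 684γ^2 + 57600 = 0. So γ is a root of x^4 - 684x^2 + 57600. This polynomial is irreducible over Q: it has no rational root (each ±√291 ± √51 is irrational), and any factorization into two quadratics over Q would force √(14841) ∈ Q (pairing opposite roots) or √291, √51 ∈ Q (other pairings), all impossible. Hence [Q(γ):Q] = 4 = [Q(√291, √51):Q], so Q(γ) = Q(√291, √51).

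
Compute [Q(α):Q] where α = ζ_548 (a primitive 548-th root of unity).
[Q(α):Q] = 272

The minimal polynomial of ζ_548 over Q is the 548-th cyclotomic polynomial Φ_548(x), which is irreducible over Q and has degree φ(548) = 272. Hence [Q(α):Q] = φ(548) = 272.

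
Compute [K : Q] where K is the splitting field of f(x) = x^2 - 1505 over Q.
[K : Q] = 2

f(x) = x^2 - 1505 factors as (x - √1505)(x + √1505). The splitting field is K = Q(√1505). Since 1505 is squarefree and > 1, it is not a perfect square, so x^2 - 1505 is irreducible over Q and [Q(√1505) : Q] = 2. Hence [K : Q] = 2.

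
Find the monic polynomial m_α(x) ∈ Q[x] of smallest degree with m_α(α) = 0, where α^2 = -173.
m_α(x) = x^2 + 173

α satisfies α^2 + 173 = 0, so x^2 + 173 annihilates α. Since d = -173 is squarefree and ≠ 1, it is not a perfect square in Q, so x^2 + 173 has no rational root and is therefore irreducible over Q (a degree-2 polynomial over a field is irreducible iff it has no root). Hence m_α(x) = x^2 + 173.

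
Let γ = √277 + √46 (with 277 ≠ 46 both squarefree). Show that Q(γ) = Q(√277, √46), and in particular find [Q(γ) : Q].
[Q(γ) : Q] = 4 (equivalently, Q(γ) = Q(√277, √46))

Obviously Q(γ) ⊆ Q(√277, √46), and [Q(√277, √46):Q] = 4 (since 277, 46 are distinct squarefree integers > 1 with 12742 not a perfect square). To show equality we compute the minimal polynomial of γ. From γ = √277 + √46: γ^2 = 277 + 2√(12742) + 46 = 323 + 2√(12742), so γ^2 - 323 = 2√(12742); squaring, (γ^2 - 323)^2 = 4·12742, i.e. γ^4 - 646γ^2 + 104329 - 50968 = 0, i.e. γ^4 - 646γ^2 + 53361 = 0. So γ is a root of x^4 - 646x^2 + 53361. This polynomial is irreducible over Q: it has no rational root (each ±√277 ± √46 is irrational), and any factorization into two quadratics over Q would force √(12742) ∈ Q (pairing opposite roots) or √277, √46 ∈ Q (other pairings), all impossible. Hence [Q(γ):Q] = 4 = [Q(√277, √46):Q], so Q(γ) = Q(√277, √46).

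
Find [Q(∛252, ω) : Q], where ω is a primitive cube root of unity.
[Q(∛252, ω) : Q] = 6

[Q(∛252):Q] = 3 (min poly x^3 - 252, irreducible since 252 is not a perfect cube). [Q(ω):Q] = 2 (min poly x^2 + x + 1). Since Q(∛252) ⊂ R and ω ∉ R, we have ω ∉ Q(∛252), so x^2 + x + 1 remains irreducible over Q(∛252) and [Q(∛252, ω) : Q(∛252)] = 2. By the tower law, [Q(∛252, ω) : Q] = 3 · 2 = 6. (In fact Q(∛252, ω) is the splitting field of x^3 - 252 over Q.)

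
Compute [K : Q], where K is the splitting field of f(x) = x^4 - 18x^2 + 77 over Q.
[K : Q] = 4

Solving the quadratic in x^2: x^2 = (18 ± √(18^2 - 4·77))/2 = (18 ± √16)/2 = (18 ± 4)/2, giving x^2 = 11 or x^2 = 7. So f(x) = (x^2 - 11)(x^2 - 7) and the roots of f are ±√11, ±√7. Hence the splitting field is K = Q(√11, √7). Since 11 and 7 are distinct squarefree integers > 1, their product 77 is not a perfect square, so √7 ∉ Q(√11). By the tower law [K:Q] = [Q(√11,√7):Q(√11)] · [Q(√11):Q] = 2 · 2 = 4.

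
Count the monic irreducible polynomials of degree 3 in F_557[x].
There are 57602712 monic irreducible polynomials of degree 3 over F_557

Each element of F_{557^3} that lies in no proper subfield is a root of exactly one monic irreducible of degree 3 over F_557, and each such polynomial has 3 distinct roots in F_{557^3}. By Möbius inversion the count is N_557(3) = (1/3) Σ_{d|3} μ(3/d) · 557^d = (1/3)(μ(3)·557^1 + μ(1)·557^3) = 172808136/3 = 57602712.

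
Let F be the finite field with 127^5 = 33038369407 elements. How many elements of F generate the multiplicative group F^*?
There are φ(33038369406) = 9439534080 primitive elements

F_q^* is cyclic of order q - 1 = 33038369406. A cyclic group of order m has exactly φ(m) generators. Here m = 33038369406 = 2 · 3^2 · 7 · 262209281, so the number of primitive elements is φ(33038369406) = 9439534080.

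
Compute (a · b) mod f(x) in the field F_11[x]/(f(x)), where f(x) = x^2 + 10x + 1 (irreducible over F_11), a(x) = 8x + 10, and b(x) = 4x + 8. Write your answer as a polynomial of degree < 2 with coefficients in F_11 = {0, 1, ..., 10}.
a · b ≡ 4x + 4 (mod f(x))

Multiply in F_11[x]: a(x)·b(x) = (8x + 10)·(4x + 8) = 10x^2 + 5x + 3. This has degree ≥ 2, so divide by f(x) over F_11: 10x^2 + 5x + 3 = (10)·(x^2 + 10x + 1) + (4x + 4). Hence a·b ≡ 4x + 4 (mod f). (F_11[x]/(f) is a field with 11^2 = 121 elements since f is irreducible of degree 2.)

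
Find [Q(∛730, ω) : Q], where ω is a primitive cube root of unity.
[Q(∛730, ω) : Q] = 6

[Q(∛730):Q] = 3 (min poly x^3 - 730, irreducible since 730 is not a perfect cube). [Q(ω):Q] = 2 (min poly x^2 + x + 1). Since Q(∛730) ⊂ R and ω ∉ R, we have ω ∉ Q(∛730), so x^2 + x + 1 remains irreducible over Q(∛730) and [Q(∛730, ω) : Q(∛730)] = 2. By the tower law, [Q(∛730, ω) : Q] = 3 · 2 = 6. (In fact Q(∛730, ω) is the splitting field of x^3 - 730 over Q.)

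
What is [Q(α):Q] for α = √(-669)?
[Q(α):Q] = 2

[Q(α):Q] equals the degree of the minimal polynomial of α. Here α^2 = -669 and x^2 + 669 is irreducible (d = -669 is squarefree, ≠ 1, hence not a square), so deg(m_α) = 2. Thus [Q(α):Q] = 2.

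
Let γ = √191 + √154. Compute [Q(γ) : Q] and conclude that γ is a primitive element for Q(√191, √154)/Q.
[Q(γ) : Q] = 4 (equivalently, Q(γ) = Q(√191, √154))

Obviously Q(γ) ⊆ Q(√191, √154), and [Q(√191, √154):Q] = 4 (since 191, 154 are distinct squarefree integers > 1 with 29414 not a perfect square). To show equality we compute the minimal polynomial of γ. From γ = √191 + √154: γ^2 = 191 + 2√(29414) + 154 = 345 + 2√(29414), so γ^2 - 345 = 2√(29414); squaring, (γ^2 - 345)^2 = 4·29414, i.e. γ^4 - 690γ^2 + 119025 - 117656 = 0, i.e. γ^4 - 690γ^2 + 1369 = 0. So γ is a root of x^4 - 690x^2 + 1369. This polynomial is irreducible over Q: it has no rational root (each ±√191 ± √154 is irrational), and any factorization into two quadratics over Q would force √(29414) ∈ Q (pairing opposite roots) or √191, √154 ∈ Q (other pairings), all impossible. Hence [Q(γ):Q] = 4 = [Q(√191, √154):Q], so Q(γ) = Q(√191, √154).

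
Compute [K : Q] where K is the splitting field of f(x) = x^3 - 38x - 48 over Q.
[K : Q] = 6

By the rational root test, any rational root of the monic integer polynomial f(x) = x^3 - 38x - 48 must be an integer dividing the constant term -48, i.e. one of ±{1, 2, 3, 4, 6, 8, 12, 16, 24, 48}. Evaluating: f(1) = -85, f(-1) = -11, f(2) = -116, f(-2) = 20, f(3) = -135, f(-3) = 39, f(4) = -136, f(-4) = 40, f(6) = -60, f(-6) = -36, f(8) = 160, f(-8) = -256, f(12) = 1224, f(-12) = -1320, f(16) = 3440, f(-16) = -3536, f(24) = 12864, f(-24) = -12960, f(48) = 108720, f(-48) = -108816; none is 0, so f has no rational root and is therefore irreducible over Q (a cubic with no linear factor over a field is irreducible). For an irreducible cubic, the Galois group is A_3 or S_3 according as the discriminant disc(f) = -4a^3 - 27b^2 = -4·(-38)^3 - 27·(-48)^2 = 157280 is or is not a square in Q. Here disc(f) = 157280 is not a perfect square in Q, so the Galois group of f over Q is not contained in A_3 and must be all of S_3. The splitting field has degree |S_3| = 6 over Q, so [K : Q] = 6.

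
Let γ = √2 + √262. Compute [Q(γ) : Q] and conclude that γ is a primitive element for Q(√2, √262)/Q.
[Q(γ) : Q] = 4 (equivalently, Q(γ) = Q(√2, √262))

Obviously Q(γ) ⊆ Q(√2, √262), and [Q(√2, √262):Q] = 4 (since 2, 262 are distinct squarefree integers > 1 with 524 not a perfect square). To show equality we compute the minimal polynomial of γ. From γ = √2 + √262: γ^2 = 2 + 2√(524) + 262 = 264 + 2√(524), so γ^2 - 264 = 2√(524); squaring, (γ^2 - 264)^2 = 4·524, i.e. γ^4 - 528γ^2 + 69696 - 2096 = 0, i.e. γ^4 - 528γ^2 + 67600 = 0. So γ is a root of x^4 - 528x^2 + 67600. This polynomial is irreducible over Q: it has no rational root (each ±√2 ± √262 is irrational), and any factorization into two quadratics over Q would force √(524) ∈ Q (pairing opposite roots) or √2, √262 ∈ Q (other pairings), all impossible. Hence [Q(γ):Q] = 4 = [Q(√2, √262):Q], so Q(γ) = Q(√2, √262).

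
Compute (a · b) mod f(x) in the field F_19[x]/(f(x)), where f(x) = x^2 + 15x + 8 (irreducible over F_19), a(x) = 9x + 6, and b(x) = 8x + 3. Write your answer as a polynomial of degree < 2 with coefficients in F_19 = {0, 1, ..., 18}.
a · b ≡ 2x + 12 (mod f(x))

Multiply in F_19[x]: a(x)·b(x) = (9x + 6)·(8x + 3) = 15x^2 + 18x + 18. This has degree ≥ 2, so divide by f(x) over F_19: 15x^2 + 18x + 18 = (15)·(x^2 + 15x + 8) + (2x + 12). Hence a·b ≡ 2x + 12 (mod f). (F_19[x]/(f) is a field with 19^2 = 361 elements since f is irreducible of degree 2.)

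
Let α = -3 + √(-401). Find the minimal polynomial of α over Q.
m_α(x) = x^2 + 6x + 410

From α + 3 = √(-401), squaring gives (α + 3)^2 = -401, i.e. α^2 + 6α + 9 = -401, so α^2 + 6α + 410 = 0. The discriminant of x^2 + 6x + 410 is (6)^2 - 4·(410) = 36 - 1640 = -1604, and 4·(-401) is not a perfect square in Q since -401 is squarefree and ≠ 1. Hence x^2 + 6x + 410 is irreducible over Q and is the minimal polynomial of α.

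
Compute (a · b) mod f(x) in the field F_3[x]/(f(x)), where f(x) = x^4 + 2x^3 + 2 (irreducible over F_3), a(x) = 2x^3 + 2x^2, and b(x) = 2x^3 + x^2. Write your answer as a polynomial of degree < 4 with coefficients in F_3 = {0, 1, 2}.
a · b ≡ x^2 + x (mod f(x))

Multiply in F_3[x]: a(x)·b(x) = (2x^3 + 2x^2)·(2x^3 + x^2) = x^6 + 2x^4. This has degree ≥ 4, so divide by f(x) over F_3: x^6 + 2x^4 = (x^2 + x)·(x^4 + 2x^3 + 2) + (x^2 + x). Hence a·b ≡ x^2 + x (mod f). (F_3[x]/(f) is a field with 3^4 = 81 elements since f is irreducible of degree 4.)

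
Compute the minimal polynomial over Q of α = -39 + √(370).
m_α(x) = x^2 + 78x + 1151

From α + 39 = √(370), squaring gives (α + 39)^2 = 370, i.e. α^2 + 78α + 1521 = 370, so α^2 + 78α + 1151 = 0. The discriminant of x^2 + 78x + 1151 is (78)^2 - 4·(1151) = 6084 - 4604 = 1480, and 4·(370) is not a perfect square in Q since 370 is squarefree and ≠ 1. Hence x^2 + 78x + 1151 is irreducible over Q and is the minimal polynomial of α.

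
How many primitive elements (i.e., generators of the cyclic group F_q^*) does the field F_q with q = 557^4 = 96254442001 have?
There are φ(96254442000) = 22892544000 primitive elements

F_q^* is cyclic of order q - 1 = 96254442000. A cyclic group of order m has exactly φ(m) generators. Here m = 96254442000 = 2^4 · 3^2 · 5^3 · 17 · 31 · 73 · 139, so the number of primitive elements is φ(96254442000) = 22892544000.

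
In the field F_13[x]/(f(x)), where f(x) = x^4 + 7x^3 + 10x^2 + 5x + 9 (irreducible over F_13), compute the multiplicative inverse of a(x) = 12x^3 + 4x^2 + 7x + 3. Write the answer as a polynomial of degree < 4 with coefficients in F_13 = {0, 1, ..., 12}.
a(x)^(-1) ≡ 4x^3 + 6x + 12 (mod f(x))

Since f is irreducible over F_13, F_13[x]/(f) is a field and a(x) ≠ 0 has an inverse. Apply the extended Euclidean algorithm to f(x) and a(x) in F_13[x]: f(x) = (12x + 2)·a(x) + (9x^2 + 7x + 3);  a(x) = (10x + 10)·(9x^2 + 7x + 3) + (11x + 12);  (9x^2 + 7x + 3) = (2x + 2)·(11x + 12) + (5). The last nonzero remainder is the constant 5 = gcd(f, a) in F_13. Back-substituting through the division chain expresses 5 = s(x)·a(x) + t(x)·f(x) with s(x) ≡ 7x^3 + 4x + 8 (mod f), so (7x^3 + 4x + 8)·a(x) ≡ 5 (mod f). Multiplying by 5^(-1) ≡ 8 in F_13 gives a(x)^(-1) ≡ 8·(7x^3 + 4x + 8) ≡ 4x^3 + 6x + 12 (mod f). Check: (12x^3 + 4x^2 + 7x + 3)·(4x^3 + 6x + 12) = 9x^6 + 3x^5 + 9x^4 + 11x^3 + 12x^2 + 11x + 10 ≡ 1 (mod x^4 + 7x^3 + 10x^2 + 5x + 9).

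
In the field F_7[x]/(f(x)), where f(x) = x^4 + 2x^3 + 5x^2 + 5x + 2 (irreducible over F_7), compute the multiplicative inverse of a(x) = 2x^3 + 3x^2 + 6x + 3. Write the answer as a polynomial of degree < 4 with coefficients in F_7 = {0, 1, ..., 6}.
a(x)^(-1) ≡ 2x^3 + 2x^2 + 3x + 5 (mod f(x))

Since f is irreducible over F_7, F_7[x]/(f) is a field and a(x) ≠ 0 has an inverse. Apply the extended Euclidean algorithm to f(x) and a(x) in F_7[x]: f(x) = (4x + 2)·a(x) + (3x^2 + 2x + 3);  a(x) = (3x + 6)·(3x^2 + 2x + 3) + (6x + 6);  (3x^2 + 2x + 3) = (4x + 1)·(6x + 6) + (4). The last nonzero remainder is the constant 4 = gcd(f, a) in F_7. Back-substituting through the division chain expresses 4 = s(x)·a(x) + t(x)·f(x) with s(x) ≡ x^3 + x^2 + 5x + 6 (mod f), so (x^3 + x^2 + 5x + 6)·a(x) ≡ 4 (mod f). Multiplying by 4^(-1) ≡ 2 in F_7 gives a(x)^(-1) ≡ 2·(x^3 + x^2 + 5x + 6) ≡ 2x^3 + 2x^2 + 3x + 5 (mod f). Check: (2x^3 + 3x^2 + 6x + 3)·(2x^3 + 2x^2 + 3x + 5) = 4x^6 + 3x^5 + 3x^4 + 2x^3 + 4x^2 + 4x + 1 ≡ 1 (mod x^4 + 2x^3 + 5x^2 + 5x + 2).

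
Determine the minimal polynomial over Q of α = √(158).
m_α(x) = x^2 - 158

α satisfies α^2 - 158 = 0, so x^2 - 158 annihilates α. Since d = 158 is squarefree and ≠ 1, it is not a perfect square in Q, so x^2 - 158 has no rational root and is therefore irreducible over Q (a degree-2 polynomial over a field is irreducible iff it has no root). Hence m_α(x) = x^2 - 158.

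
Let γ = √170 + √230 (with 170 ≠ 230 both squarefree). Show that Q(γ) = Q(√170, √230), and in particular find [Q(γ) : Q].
[Q(γ) : Q] = 4 (equivalently, Q(γ) = Q(√170, √230))

Obviously Q(γ) ⊆ Q(√170, √230), and [Q(√170, √230):Q] = 4 (since 170, 230 are distinct squarefree integers > 1 with 39100 not a perfect square). To show equality we compute the minimal polynomial of γ. From γ = √170 + √230: γ^2 = 170 + 2√(39100) + 230 = 400 + 2√(39100), so γ^2 - 400 = 2√(39100); squaring, (γ^2 - 400)^2 = 4·39100, i.e. γ^4 - 800γ^2 + 160000 - 156400 = 0, i.e. γ^4 - 800γ^2 + 3600 = 0. So γ is a root of x^4 - 800x^2 + 3600. This polynomial is irreducible over Q: it has no rational root (each ±√170 ± √230 is irrational), and any factorization into two quadratics over Q would force √(39100) ∈ Q (pairing opposite roots) or √170, √230 ∈ Q (other pairings), all impossible. Hence [Q(γ):Q] = 4 = [Q(√170, √230):Q], so Q(γ) = Q(√170, √230).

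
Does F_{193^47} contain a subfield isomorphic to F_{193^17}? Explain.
No: F_{193^17} is not a subfield of F_{193^47}

F_{p^m} embeds in F_{p^n} iff m | n. Here 17 ∤ 47 (since 47 = 2·17 + 13 with remainder 13 ≠ 0), so F_{193^17} is not a subfield of F_{193^47}. Equivalently: if it were, the tower law would give 17 = [F_{193^17}:F_193] dividing [F_{193^47}:F_193] = 47, contradiction.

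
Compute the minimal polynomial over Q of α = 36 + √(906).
m_α(x) = x^2 - 72x + 390

From α - 36 = √(906), squaring gives (α - 36)^2 = 906, i.e. α^2 - 72α + 1296 = 906, so α^2 - 72α + 390 = 0. The discriminant of x^2 - 72x + 390 is (-72)^2 - 4·(390) = 5184 - 1560 = 3624, and 4·(906) is not a perfect square in Q since 906 is squarefree and ≠ 1. Hence x^2 - 72x + 390 is irreducible over Q and is the minimal polynomial of α.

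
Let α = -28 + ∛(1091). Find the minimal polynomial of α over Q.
m_α(x) = x^3 + 84x^2 + 2352x + 20861

Set β = α + 28 = ∛(1091), so β^3 = 1091. Then (α + 28)^3 - 1091 = 0, i.e. α is a root of g(x) = (x + 28)^3 - 1091 = x^3 + 84x^2 + 2352x + 20861. Since g(x) = h(x + 28) where h(x) = x^3 - 1091, and h is irreducible over Q (because 1091 is not a perfect cube, so h has no rational root, and a monic cubic with no rational root is irreducible), g is also irreducible (irreducibility is preserved under the substitution x → x + 28). Hence m_α(x) = x^3 + 84x^2 + 2352x + 20861.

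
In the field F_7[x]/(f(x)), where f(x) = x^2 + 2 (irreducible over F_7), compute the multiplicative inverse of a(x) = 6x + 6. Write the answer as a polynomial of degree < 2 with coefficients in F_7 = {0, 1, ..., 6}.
a(x)^(-1) ≡ 5x + 2 (mod f(x))

Since f is irreducible over F_7, F_7[x]/(f) is a field and a(x) ≠ 0 has an inverse. Apply the extended Euclidean algorithm to f(x) and a(x) in F_7[x]: f(x) = (6x + 1)·a(x) + (3). The last nonzero remainder is the constant 3 = gcd(f, a) in F_7. Back-substituting through the division chain expresses 3 = s(x)·a(x) + t(x)·f(x) with s(x) ≡ x + 6 (mod f), so (x + 6)·a(x) ≡ 3 (mod f). Multiplying by 3^(-1) ≡ 5 in F_7 gives a(x)^(-1) ≡ 5·(x + 6) ≡ 5x + 2 (mod f). Check: (6x + 6)·(5x + 2) = 2x^2 + 5 ≡ 1 (mod x^2 + 2).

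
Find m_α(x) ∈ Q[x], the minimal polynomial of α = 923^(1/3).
m_α(x) = x^3 - 923

α satisfies α^3 = 923, so x^3 - 923 annihilates α. By the rational root test, a rational root p/q (in lowest terms) of x^3 - 923 would satisfy p^3 = 923 q^3, forcing q = 1 and p^3 = 923; but 923 is not a perfect cube, contradiction. A monic cubic over Q with no rational root is irreducible (any nontrivial factorization would include a linear factor). Hence x^3 - 923 is the minimal polynomial of α, and in particular [Q(α):Q] = 3.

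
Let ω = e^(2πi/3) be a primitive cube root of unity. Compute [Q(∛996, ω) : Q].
[Q(∛996, ω) : Q] = 6

[Q(∛996):Q] = 3 (min poly x^3 - 996, irreducible since 996 is not a perfect cube). [Q(ω):Q] = 2 (min poly x^2 + x + 1). Since Q(∛996) ⊂ R and ω ∉ R, we have ω ∉ Q(∛996), so x^2 + x + 1 remains irreducible over Q(∛996) and [Q(∛996, ω) : Q(∛996)] = 2. By the tower law, [Q(∛996, ω) : Q] = 3 · 2 = 6. (In fact Q(∛996, ω) is the splitting field of x^3 - 996 over Q.)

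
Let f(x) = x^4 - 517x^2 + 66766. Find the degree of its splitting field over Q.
[K : Q] = 4

Solving the quadratic in x^2: x^2 = (517 ± √(517^2 - 4·66766))/2 = (517 ± √225)/2 = (517 ± 15)/2, giving x^2 = 266 or x^2 = 251. So f(x) = (x^2 - 266)(x^2 - 251) and the roots of f are ±√266, ±√251. Hence the splitting field is K = Q(√266, √251). Since 266 and 251 are distinct squarefree integers > 1, their product 66766 is not a perfect square, so √251 ∉ Q(√266). By the tower law [K:Q] = [Q(√266,√251):Q(√266)] · [Q(√266):Q] = 2 · 2 = 4.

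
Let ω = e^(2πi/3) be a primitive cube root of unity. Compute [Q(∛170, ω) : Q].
[Q(∛170, ω) : Q] = 6

[Q(∛170):Q] = 3 (min poly x^3 - 170, irreducible since 170 is not a perfect cube). [Q(ω):Q] = 2 (min poly x^2 + x + 1). Since Q(∛170) ⊂ R and ω ∉ R, we have ω ∉ Q(∛170), so x^2 + x + 1 remains irreducible over Q(∛170) and [Q(∛170, ω) : Q(∛170)] = 2. By the tower law, [Q(∛170, ω) : Q] = 3 · 2 = 6. (In fact Q(∛170, ω) is the splitting field of x^3 - 170 over Q.)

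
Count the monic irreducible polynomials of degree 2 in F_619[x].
There are 191271 monic irreducible polynomials of degree 2 over F_619

Each element of F_{619^2} that lies in no proper subfield is a root of exactly one monic irreducible of degree 2 over F_619, and each such polynomial has 2 distinct roots in F_{619^2}. By Möbius inversion the count is N_619(2) = (1/2) Σ_{d|2} μ(2/d) · 619^d = (1/2)(μ(2)·619^1 + μ(1)·619^2) = 382542/2 = 191271.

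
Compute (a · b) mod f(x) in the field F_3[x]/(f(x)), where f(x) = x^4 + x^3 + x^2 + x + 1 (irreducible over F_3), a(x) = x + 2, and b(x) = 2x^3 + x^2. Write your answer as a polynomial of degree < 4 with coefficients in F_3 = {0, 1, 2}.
a · b ≡ x + 1 (mod f(x))

Multiply in F_3[x]: a(x)·b(x) = (x + 2)·(2x^3 + x^2) = 2x^4 + 2x^3 + 2x^2. This has degree ≥ 4, so divide by f(x) over F_3: 2x^4 + 2x^3 + 2x^2 = (2)·(x^4 + x^3 + x^2 + x + 1) + (x + 1). Hence a·b ≡ x + 1 (mod f). (F_3[x]/(f) is a field with 3^4 = 81 elements since f is irreducible of degree 4.)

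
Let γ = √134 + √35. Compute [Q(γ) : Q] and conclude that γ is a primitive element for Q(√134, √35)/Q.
[Q(γ) : Q] = 4 (equivalently, Q(γ) = Q(√134, √35))

Obviously Q(γ) ⊆ Q(√134, √35), and [Q(√134, √35):Q] = 4 (since 134, 35 are distinct squarefree integers > 1 with 4690 not a perfect square). To show equality we compute the minimal polynomial of γ. From γ = √134 + √35: γ^2 = 134 + 2√(4690) + 35 = 169 + 2√(4690), so γ^2 - 169 = 2√(4690); squaring, (γ^2 - 169)^2 = 4·4690, i.e. γ^4 - 338γ^2 + 28561 - 18760 = 0, i.e. γ^4 - 338γ^2 + 9801 = 0. So γ is a root of x^4 - 338x^2 + 9801. This polynomial is irreducible over Q: it has no rational root (each ±√134 ± √35 is irrational), and any factorization into two quadratics over Q would force √(4690) ∈ Q (pairing opposite roots) or √134, √35 ∈ Q (other pairings), all impossible. Hence [Q(γ):Q] = 4 = [Q(√134, √35):Q], so Q(γ) = Q(√134, √35).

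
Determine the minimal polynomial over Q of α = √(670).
m_α(x) = x^2 - 670

α satisfies α^2 - 670 = 0, so x^2 - 670 annihilates α. Since d = 670 is squarefree and ≠ 1, it is not a perfect square in Q, so x^2 - 670 has no rational root and is therefore irreducible over Q (a degree-2 polynomial over a field is irreducible iff it has no root). Hence m_α(x) = x^2 - 670.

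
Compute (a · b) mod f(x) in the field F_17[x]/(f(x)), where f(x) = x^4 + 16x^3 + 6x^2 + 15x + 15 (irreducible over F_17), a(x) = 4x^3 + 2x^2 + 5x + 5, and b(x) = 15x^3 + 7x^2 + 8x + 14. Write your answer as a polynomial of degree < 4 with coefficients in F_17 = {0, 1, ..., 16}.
a · b ≡ 12x^2 + 2x + 15 (mod f(x))

Multiply in F_17[x]: a(x)·b(x) = (4x^3 + 2x^2 + 5x + 5)·(15x^3 + 7x^2 + 8x + 14) = 9x^6 + 7x^5 + 2x^4 + 12x^3 + x^2 + 8x + 2. This has degree ≥ 4, so divide by f(x) over F_17: 9x^6 + 7x^5 + 2x^4 + 12x^3 + x^2 + 8x + 2 = (9x^2 + 16x + 15)·(x^4 + 16x^3 + 6x^2 + 15x + 15) + (12x^2 + 2x + 15). Hence a·b ≡ 12x^2 + 2x + 15 (mod f). (F_17[x]/(f) is a field with 17^4 = 83521 elements since f is irreducible of degree 4.)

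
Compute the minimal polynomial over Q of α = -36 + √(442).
m_α(x) = x^2 + 72x + 854

From α + 36 = √(442), squaring gives (α + 36)^2 = 442, i.e. α^2 + 72α + 1296 = 442, so α^2 + 72α + 854 = 0. The discriminant of x^2 + 72x + 854 is (72)^2 - 4·(854) = 5184 - 3416 = 1768, and 4·(442) is not a perfect square in Q since 442 is squarefree and ≠ 1. Hence x^2 + 72x + 854 is irreducible over Q and is the minimal polynomial of α.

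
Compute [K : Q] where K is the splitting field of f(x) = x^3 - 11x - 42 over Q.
[K : Q] = 6

By the rational root test, any rational root of the monic integer polynomial f(x) = x^3 - 11x - 42 must be an integer dividing the constant term -42, i.e. one of ±{1, 2, 3, 6, 7, 14, 21, 42}. Evaluating: f(1) = -52, f(-1) = -32, f(2) = -56, f(-2) = -28, f(3) = -48, f(-3) = -36, f(6) = 108, f(-6) = -192, f(7) = 224, f(-7) = -308, f(14) = 2548, f(-14) = -2632, f(21) = 8988, f(-21) = -9072, f(42) = 73584, f(-42) = -73668; none is 0, so f has no rational root and is therefore irreducible over Q (a cubic with no linear factor over a field is irreducible). For an irreducible cubic, the Galois group is A_3 or S_3 according as the discriminant disc(f) = -4a^3 - 27b^2 = -4·(-11)^3 - 27·(-42)^2 = -42304 is or is not a square in Q. Here disc(f) = -42304 is not a perfect square in Q, so the Galois group of f over Q is not contained in A_3 and must be all of S_3. The splitting field has degree |S_3| = 6 over Q, so [K : Q] = 6.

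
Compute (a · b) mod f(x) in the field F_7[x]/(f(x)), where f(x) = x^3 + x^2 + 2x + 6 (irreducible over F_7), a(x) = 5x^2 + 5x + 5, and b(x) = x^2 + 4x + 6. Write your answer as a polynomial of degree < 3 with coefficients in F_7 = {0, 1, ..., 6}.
a · b ≡ 4x^2 + x + 1 (mod f(x))

Multiply in F_7[x]: a(x)·b(x) = (5x^2 + 5x + 5)·(x^2 + 4x + 6) = 5x^4 + 4x^3 + 6x^2 + x + 2. This has degree ≥ 3, so divide by f(x) over F_7: 5x^4 + 4x^3 + 6x^2 + x + 2 = (5x + 6)·(x^3 + x^2 + 2x + 6) + (4x^2 + x + 1). Hence a·b ≡ 4x^2 + x + 1 (mod f). (F_7[x]/(f) is a field with 7^3 = 343 elements since f is irreducible of degree 3.)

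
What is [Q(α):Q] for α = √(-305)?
[Q(α):Q] = 2

[Q(α):Q] equals the degree of the minimal polynomial of α. Here α^2 = -305 and x^2 + 305 is irreducible (d = -305 is squarefree, ≠ 1, hence not a square), so deg(m_α) = 2. Thus [Q(α):Q] = 2.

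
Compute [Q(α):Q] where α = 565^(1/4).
[Q(α):Q] = 4

α is a root of x^4 - 565. By Eisenstein's criterion at the prime p = 5 (which divides the constant term 565 but p^2 = 25 does not, since 565 is squarefree), x^4 - 565 is irreducible over Q. Hence [Q(α):Q] = 4.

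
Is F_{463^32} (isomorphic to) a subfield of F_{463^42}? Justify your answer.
No: F_{463^32} is not a subfield of F_{463^42}

F_{p^m} embeds in F_{p^n} iff m | n. Here 32 ∤ 42 (since 42 = 1·32 + 10 with remainder 10 ≠ 0), so F_{463^32} is not a subfield of F_{463^42}. Equivalently: if it were, the tower law would give 32 = [F_{463^32}:F_463] dividing [F_{463^42}:F_463] = 42, contradiction.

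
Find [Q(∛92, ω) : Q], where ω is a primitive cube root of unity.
[Q(∛92, ω) : Q] = 6

[Q(∛92):Q] = 3 (min poly x^3 - 92, irreducible since 92 is not a perfect cube). [Q(ω):Q] = 2 (min poly x^2 + x + 1). Since Q(∛92) ⊂ R and ω ∉ R, we have ω ∉ Q(∛92), so x^2 + x + 1 remains irreducible over Q(∛92) and [Q(∛92, ω) : Q(∛92)] = 2. By the tower law, [Q(∛92, ω) : Q] = 3 · 2 = 6. (In fact Q(∛92, ω) is the splitting field of x^3 - 92 over Q.)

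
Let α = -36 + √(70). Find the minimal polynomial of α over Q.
m_α(x) = x^2 + 72x + 1226

From α + 36 = √(70), squaring gives (α + 36)^2 = 70, i.e. α^2 + 72α + 1296 = 70, so α^2 + 72α + 1226 = 0. The discriminant of x^2 + 72x + 1226 is (72)^2 - 4·(1226) = 5184 - 4904 = 280, and 4·(70) is not a perfect square in Q since 70 is squarefree and ≠ 1. Hence x^2 + 72x + 1226 is irreducible over Q and is the minimal polynomial of α.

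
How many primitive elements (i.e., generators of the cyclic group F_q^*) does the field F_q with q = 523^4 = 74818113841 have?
There are φ(74818113840) = 17980784640 primitive elements

F_q^* is cyclic of order q - 1 = 74818113840. A cyclic group of order m has exactly φ(m) generators. Here m = 74818113840 = 2^4 · 3^2 · 5 · 17 · 29 · 131 · 1609, so the number of primitive elements is φ(74818113840) = 17980784640.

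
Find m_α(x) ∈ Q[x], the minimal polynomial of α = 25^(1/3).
m_α(x) = x^3 - 25

α satisfies α^3 = 25, so x^3 - 25 annihilates α. By the rational root test, a rational root p/q (in lowest terms) of x^3 - 25 would satisfy p^3 = 25 q^3, forcing q = 1 and p^3 = 25; but 25 is not a perfect cube, contradiction. A monic cubic over Q with no rational root is irreducible (any nontrivial factorization would include a linear factor). Hence x^3 - 25 is the minimal polynomial of α, and in particular [Q(α):Q] = 3.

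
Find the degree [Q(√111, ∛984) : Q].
[Q(√111, ∛984) : Q] = 6

Let L = Q(√111, ∛984). Since Q(√111) ⊂ L and [Q(√111):Q] = 2, the tower law gives 2 | [L:Q]. Likewise Q(∛984) ⊂ L with [Q(∛984):Q] = 3 (because 984 is not a perfect cube), so 3 | [L:Q]. As gcd(2,3) = 1, [L:Q] is divisible by 6. Conversely L is generated over Q by √111 and ∛984, so [L:Q] ≤ 2·3 = 6. Therefore [Q(√111, ∛984) : Q] = 6.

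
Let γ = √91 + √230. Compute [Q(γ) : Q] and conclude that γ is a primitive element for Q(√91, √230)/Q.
[Q(γ) : Q] = 4 (equivalently, Q(γ) = Q(√91, √230))

Obviously Q(γ) ⊆ Q(√91, √230), and [Q(√91, √230):Q] = 4 (since 91, 230 are distinct squarefree integers > 1 with 20930 not a perfect square). To show equality we compute the minimal polynomial of γ. From γ = √91 + √230: γ^2 = 91 + 2√(20930) + 230 = 321 + 2√(20930), so γ^2 - 321 = 2√(20930); squaring, (γ^2 - 321)^2 = 4·20930, i.e. γ^4 - 642γ^2 + 103041 - 83720 = 0, i.e. γ^4 - 642γ^2 + 19321 = 0. So γ is a root of x^4 - 642x^2 + 19321. This polynomial is irreducible over Q: it has no rational root (each ±√91 ± √230 is irrational), and any factorization into two quadratics over Q would force √(20930) ∈ Q (pairing opposite roots) or √91, √230 ∈ Q (other pairings), all impossible. Hence [Q(γ):Q] = 4 = [Q(√91, √230):Q], so Q(γ) = Q(√91, √230).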